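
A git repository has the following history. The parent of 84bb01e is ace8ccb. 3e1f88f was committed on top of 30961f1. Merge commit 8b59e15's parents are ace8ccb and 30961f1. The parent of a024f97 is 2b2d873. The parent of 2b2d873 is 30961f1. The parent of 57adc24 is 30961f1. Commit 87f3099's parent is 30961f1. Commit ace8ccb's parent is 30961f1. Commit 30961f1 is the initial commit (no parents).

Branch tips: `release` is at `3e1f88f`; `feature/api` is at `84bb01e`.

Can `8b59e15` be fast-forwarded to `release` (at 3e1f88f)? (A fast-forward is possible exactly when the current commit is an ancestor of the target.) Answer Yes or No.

No

A fast-forward from 8b59e15 to 3e1f88f is possible iff 8b59e15 is an ancestor of 3e1f88f.
Ancestors of 3e1f88f: {30961f1, 3e1f88f}.
8b59e15 is not among them, so fast-forward is not possible.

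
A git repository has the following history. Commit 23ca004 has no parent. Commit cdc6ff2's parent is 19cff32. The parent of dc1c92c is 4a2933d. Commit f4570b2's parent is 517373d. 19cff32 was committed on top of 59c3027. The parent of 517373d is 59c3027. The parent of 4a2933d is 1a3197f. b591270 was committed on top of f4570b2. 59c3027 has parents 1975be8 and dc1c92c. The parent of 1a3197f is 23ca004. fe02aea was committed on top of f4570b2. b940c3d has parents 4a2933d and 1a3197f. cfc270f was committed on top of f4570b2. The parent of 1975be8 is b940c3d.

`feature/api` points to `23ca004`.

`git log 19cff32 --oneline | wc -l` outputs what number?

8

Walking parent pointers from 19cff32: reachable set = {1975be8, 19cff32, 1a3197f, 23ca004, 4a2933d, 59c3027, b940c3d, dc1c92c}.
That is 8 commits.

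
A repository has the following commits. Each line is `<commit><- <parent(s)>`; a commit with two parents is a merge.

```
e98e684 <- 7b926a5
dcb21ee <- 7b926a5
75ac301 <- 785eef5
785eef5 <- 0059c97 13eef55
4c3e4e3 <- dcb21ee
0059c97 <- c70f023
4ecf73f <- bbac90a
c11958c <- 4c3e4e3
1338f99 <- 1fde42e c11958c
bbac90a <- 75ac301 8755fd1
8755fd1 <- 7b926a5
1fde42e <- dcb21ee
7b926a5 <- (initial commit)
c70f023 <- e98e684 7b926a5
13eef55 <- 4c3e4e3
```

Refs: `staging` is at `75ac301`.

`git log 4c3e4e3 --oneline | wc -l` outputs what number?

Walking parent pointers from 4c3e4e3: reachable set = {4c3e4e3, 7b926a5, dcb21ee}.
That is 3 commits.

3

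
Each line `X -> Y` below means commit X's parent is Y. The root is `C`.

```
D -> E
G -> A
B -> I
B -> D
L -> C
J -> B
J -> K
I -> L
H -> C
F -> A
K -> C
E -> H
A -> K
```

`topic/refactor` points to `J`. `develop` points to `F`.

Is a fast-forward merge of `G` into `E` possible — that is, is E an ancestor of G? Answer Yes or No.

A fast-forward from E to G is possible iff E is an ancestor of G.
Ancestors of G: {A, C, G, K}.
E is not among them, so fast-forward is not possible.

No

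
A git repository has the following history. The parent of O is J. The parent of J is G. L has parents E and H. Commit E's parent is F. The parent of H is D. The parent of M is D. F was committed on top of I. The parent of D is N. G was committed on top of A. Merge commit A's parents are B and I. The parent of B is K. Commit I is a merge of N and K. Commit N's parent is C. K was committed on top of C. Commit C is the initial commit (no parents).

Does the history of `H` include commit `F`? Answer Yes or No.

Ancestors of H: {C, D, H, N}.
F is not in that set, so it is not an ancestor of H.

No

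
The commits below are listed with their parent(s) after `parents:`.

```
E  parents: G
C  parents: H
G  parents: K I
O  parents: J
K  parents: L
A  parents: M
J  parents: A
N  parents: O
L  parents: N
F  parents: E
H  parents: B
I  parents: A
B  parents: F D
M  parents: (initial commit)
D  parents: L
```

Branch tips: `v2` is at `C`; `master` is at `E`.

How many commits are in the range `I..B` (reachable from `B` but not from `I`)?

10

Reachable from B: {A, B, D, E, F, G, I, J, K, L, M, N, O}.
Reachable from I: {A, I, M}.
In B's history but not I's: {B, D, E, F, G, J, K, L, N, O} — 10 commits.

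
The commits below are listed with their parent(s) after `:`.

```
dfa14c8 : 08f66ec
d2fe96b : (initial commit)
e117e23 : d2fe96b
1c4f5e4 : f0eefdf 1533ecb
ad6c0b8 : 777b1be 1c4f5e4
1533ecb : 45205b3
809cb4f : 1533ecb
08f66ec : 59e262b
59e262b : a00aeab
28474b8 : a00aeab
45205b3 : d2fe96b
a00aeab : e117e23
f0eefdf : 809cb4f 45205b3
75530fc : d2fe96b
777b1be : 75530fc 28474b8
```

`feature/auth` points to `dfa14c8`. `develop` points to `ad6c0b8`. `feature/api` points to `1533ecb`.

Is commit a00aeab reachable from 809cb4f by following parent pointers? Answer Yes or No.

No

Ancestors of 809cb4f: {1533ecb, 45205b3, 809cb4f, d2fe96b}.
a00aeab is not in that set, so it is not an ancestor of 809cb4f.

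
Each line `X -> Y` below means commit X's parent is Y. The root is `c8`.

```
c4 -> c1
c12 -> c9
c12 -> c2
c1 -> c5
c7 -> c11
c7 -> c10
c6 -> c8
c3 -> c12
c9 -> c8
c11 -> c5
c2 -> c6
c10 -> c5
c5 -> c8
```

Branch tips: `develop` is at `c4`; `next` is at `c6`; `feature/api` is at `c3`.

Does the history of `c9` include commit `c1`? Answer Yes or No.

Ancestors of c9: {c8, c9}.
c1 is not in that set, so it is not an ancestor of c9.

No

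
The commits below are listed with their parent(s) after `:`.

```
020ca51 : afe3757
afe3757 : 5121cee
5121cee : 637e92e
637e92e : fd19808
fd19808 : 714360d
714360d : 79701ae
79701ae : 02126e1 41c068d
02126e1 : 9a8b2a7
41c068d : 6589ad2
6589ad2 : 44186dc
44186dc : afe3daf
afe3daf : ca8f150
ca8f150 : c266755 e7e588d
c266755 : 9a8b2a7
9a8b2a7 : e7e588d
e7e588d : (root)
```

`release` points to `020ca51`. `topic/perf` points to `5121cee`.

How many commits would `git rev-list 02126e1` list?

Walking parent pointers from 02126e1: reachable set = {02126e1, 9a8b2a7, e7e588d}.
That is 3 commits.

3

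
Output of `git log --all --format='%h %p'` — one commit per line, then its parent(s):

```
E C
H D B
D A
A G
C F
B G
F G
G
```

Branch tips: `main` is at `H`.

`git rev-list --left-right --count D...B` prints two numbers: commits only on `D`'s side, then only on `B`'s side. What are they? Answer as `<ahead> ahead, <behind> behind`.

Reachable from D: {A, D, G}.
Reachable from B: {B, G}.
Only in D's history (ahead): {A, D} — 2.
Only in B's history (behind): {B} — 1.

2 ahead, 1 behind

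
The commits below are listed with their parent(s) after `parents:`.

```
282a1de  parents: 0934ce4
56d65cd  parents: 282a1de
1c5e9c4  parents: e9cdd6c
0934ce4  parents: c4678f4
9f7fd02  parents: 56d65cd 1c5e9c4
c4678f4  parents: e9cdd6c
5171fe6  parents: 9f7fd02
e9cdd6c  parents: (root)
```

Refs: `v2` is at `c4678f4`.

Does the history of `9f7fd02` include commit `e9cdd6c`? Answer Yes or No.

Yes

Ancestors of 9f7fd02 (commits reachable by following parents): {0934ce4, 1c5e9c4, 282a1de, 56d65cd, 9f7fd02, c4678f4, e9cdd6c}.
e9cdd6c is in that set, so it is an ancestor of 9f7fd02.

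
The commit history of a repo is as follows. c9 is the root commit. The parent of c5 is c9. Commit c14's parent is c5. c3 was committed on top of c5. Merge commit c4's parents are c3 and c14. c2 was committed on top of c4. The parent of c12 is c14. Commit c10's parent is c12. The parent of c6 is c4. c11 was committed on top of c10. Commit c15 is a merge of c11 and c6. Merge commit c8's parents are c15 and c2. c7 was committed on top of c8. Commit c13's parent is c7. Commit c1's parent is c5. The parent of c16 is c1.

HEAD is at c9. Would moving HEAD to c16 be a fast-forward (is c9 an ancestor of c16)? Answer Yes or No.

A fast-forward from c9 to c16 is possible iff c9 is an ancestor of c16.
Ancestors of c16: {c1, c16, c5, c9}.
c9 is among them, so fast-forward is possible.

Yes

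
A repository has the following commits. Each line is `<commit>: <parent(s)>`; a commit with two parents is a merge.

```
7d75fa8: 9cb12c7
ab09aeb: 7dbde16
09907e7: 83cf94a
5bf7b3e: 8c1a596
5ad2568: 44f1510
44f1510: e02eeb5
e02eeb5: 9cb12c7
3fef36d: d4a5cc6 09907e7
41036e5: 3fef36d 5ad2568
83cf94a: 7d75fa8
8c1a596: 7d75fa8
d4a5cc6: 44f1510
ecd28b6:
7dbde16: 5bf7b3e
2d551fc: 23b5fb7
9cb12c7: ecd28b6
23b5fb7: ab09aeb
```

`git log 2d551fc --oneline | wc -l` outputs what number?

Walking parent pointers from 2d551fc: reachable set = {23b5fb7, 2d551fc, 5bf7b3e, 7d75fa8, 7dbde16, 8c1a596, 9cb12c7, ab09aeb, ecd28b6}.
That is 9 commits.

9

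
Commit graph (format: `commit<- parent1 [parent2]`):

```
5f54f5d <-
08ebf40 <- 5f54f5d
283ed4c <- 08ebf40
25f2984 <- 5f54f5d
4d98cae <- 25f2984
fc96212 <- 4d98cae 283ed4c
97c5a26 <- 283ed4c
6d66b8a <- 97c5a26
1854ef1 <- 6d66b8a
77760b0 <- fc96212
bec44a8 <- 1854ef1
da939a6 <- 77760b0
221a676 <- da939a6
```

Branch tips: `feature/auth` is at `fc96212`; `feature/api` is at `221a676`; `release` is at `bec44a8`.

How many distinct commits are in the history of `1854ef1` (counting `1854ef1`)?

6

Walking parent pointers from 1854ef1: reachable set = {08ebf40, 1854ef1, 283ed4c, 5f54f5d, 6d66b8a, 97c5a26}.
That is 6 commits.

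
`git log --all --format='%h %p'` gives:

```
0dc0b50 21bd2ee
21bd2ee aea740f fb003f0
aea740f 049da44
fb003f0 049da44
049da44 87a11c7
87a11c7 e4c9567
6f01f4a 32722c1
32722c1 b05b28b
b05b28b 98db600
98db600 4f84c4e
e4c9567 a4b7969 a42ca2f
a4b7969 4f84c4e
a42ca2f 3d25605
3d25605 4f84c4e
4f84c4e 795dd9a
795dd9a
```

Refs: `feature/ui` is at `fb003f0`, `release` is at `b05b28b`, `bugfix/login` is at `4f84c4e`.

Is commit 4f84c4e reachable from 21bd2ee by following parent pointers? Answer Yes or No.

Ancestors of 21bd2ee (commits reachable by following parents): {049da44, 21bd2ee, 3d25605, 4f84c4e, 795dd9a, 87a11c7, a42ca2f, a4b7969, aea740f, e4c9567, fb003f0}.
4f84c4e is in that set, so it is an ancestor of 21bd2ee.

Yes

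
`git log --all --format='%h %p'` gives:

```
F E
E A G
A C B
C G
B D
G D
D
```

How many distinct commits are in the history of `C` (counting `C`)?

Walking parent pointers from C: reachable set = {C, D, G}.
That is 3 commits.

3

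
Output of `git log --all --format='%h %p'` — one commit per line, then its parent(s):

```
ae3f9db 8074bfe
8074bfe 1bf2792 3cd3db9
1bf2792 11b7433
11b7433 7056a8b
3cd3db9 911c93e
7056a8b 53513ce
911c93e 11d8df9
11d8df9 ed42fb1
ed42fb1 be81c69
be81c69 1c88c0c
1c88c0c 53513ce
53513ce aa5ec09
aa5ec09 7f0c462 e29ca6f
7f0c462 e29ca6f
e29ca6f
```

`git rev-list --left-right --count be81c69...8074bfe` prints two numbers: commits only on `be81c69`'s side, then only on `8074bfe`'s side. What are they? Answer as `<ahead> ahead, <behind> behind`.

0 ahead, 8 behind

Reachable from be81c69: {1c88c0c, 53513ce, 7f0c462, aa5ec09, be81c69, e29ca6f}.
Reachable from 8074bfe: {11b7433, 11d8df9, 1bf2792, 1c88c0c, 3cd3db9, 53513ce, 7056a8b, 7f0c462, 8074bfe, 911c93e, aa5ec09, be81c69, e29ca6f, ed42fb1}.
Only in be81c69's history (ahead): {} — 0.
Only in 8074bfe's history (behind): {11b7433, 11d8df9, 1bf2792, 3cd3db9, 7056a8b, 8074bfe, 911c93e, ed42fb1} — 8.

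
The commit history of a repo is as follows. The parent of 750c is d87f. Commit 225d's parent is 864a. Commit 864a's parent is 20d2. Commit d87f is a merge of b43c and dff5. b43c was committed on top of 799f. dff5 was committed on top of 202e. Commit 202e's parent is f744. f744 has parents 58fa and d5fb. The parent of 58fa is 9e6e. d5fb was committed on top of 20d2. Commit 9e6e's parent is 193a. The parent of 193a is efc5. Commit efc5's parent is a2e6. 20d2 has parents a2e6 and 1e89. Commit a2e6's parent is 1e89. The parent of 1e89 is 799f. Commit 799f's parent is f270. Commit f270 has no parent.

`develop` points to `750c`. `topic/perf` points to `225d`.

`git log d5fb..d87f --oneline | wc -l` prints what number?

9

Reachable from d87f: {193a, 1e89, 202e, 20d2, 58fa, 799f, 9e6e, a2e6, b43c, d5fb, d87f, dff5, efc5, f270, f744}.
Reachable from d5fb: {1e89, 20d2, 799f, a2e6, d5fb, f270}.
In d87f's history but not d5fb's: {193a, 202e, 58fa, 9e6e, b43c, d87f, dff5, efc5, f744} — 9 commits.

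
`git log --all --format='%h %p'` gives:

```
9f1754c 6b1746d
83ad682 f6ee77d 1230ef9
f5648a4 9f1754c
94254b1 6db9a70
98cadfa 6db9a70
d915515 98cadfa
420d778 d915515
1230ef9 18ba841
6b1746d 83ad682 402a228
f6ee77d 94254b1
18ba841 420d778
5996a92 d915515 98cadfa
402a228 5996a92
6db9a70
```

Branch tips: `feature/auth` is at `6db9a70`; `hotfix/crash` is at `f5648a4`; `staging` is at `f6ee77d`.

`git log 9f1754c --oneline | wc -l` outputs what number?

Walking parent pointers from 9f1754c: reachable set = {1230ef9, 18ba841, 402a228, 420d778, 5996a92, 6b1746d, 6db9a70, 83ad682, 94254b1, 98cadfa, 9f1754c, d915515, f6ee77d}.
That is 13 commits.

13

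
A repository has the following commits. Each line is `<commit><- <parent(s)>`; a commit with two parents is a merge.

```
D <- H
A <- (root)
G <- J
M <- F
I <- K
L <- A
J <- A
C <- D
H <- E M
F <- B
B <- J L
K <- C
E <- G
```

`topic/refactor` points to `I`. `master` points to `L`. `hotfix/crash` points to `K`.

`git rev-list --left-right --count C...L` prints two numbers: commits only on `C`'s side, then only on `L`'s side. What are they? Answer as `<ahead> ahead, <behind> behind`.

Reachable from C: {A, B, C, D, E, F, G, H, J, L, M}.
Reachable from L: {A, L}.
Only in C's history (ahead): {B, C, D, E, F, G, H, J, M} — 9.
Only in L's history (behind): {} — 0.

9 ahead, 0 behind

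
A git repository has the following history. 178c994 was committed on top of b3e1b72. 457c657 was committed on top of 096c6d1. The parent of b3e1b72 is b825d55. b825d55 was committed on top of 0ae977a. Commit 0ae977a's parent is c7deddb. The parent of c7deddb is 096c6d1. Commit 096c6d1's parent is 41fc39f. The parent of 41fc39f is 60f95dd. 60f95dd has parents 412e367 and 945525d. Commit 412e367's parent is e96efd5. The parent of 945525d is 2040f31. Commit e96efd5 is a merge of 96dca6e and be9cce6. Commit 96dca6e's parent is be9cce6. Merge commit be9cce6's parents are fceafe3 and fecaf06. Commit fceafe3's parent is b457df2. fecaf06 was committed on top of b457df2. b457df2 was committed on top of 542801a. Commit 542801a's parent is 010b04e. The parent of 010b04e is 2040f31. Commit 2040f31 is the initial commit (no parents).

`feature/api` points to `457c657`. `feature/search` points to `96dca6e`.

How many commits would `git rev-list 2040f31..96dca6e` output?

Reachable from 96dca6e: {010b04e, 2040f31, 542801a, 96dca6e, b457df2, be9cce6, fceafe3, fecaf06}.
Reachable from 2040f31: {2040f31}.
In 96dca6e's history but not 2040f31's: {010b04e, 542801a, 96dca6e, b457df2, be9cce6, fceafe3, fecaf06} — 7 commits.

7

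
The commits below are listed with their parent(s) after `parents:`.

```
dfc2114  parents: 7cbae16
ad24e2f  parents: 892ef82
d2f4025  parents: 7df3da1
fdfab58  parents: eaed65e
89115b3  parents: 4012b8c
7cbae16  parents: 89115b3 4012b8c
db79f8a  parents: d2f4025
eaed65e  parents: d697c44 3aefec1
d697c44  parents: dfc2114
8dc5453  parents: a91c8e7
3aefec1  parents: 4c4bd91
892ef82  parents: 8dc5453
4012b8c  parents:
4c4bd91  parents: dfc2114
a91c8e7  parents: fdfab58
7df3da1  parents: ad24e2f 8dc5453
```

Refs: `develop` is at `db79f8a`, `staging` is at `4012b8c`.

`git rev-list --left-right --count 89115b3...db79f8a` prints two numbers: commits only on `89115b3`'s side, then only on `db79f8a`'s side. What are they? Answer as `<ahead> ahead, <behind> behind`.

0 ahead, 14 behind

Reachable from 89115b3: {4012b8c, 89115b3}.
Reachable from db79f8a: {3aefec1, 4012b8c, 4c4bd91, 7cbae16, 7df3da1, 89115b3, 892ef82, 8dc5453, a91c8e7, ad24e2f, d2f4025, d697c44, db79f8a, dfc2114, eaed65e, fdfab58}.
Only in 89115b3's history (ahead): {} — 0.
Only in db79f8a's history (behind): {3aefec1, 4c4bd91, 7cbae16, 7df3da1, 892ef82, 8dc5453, a91c8e7, ad24e2f, d2f4025, d697c44, db79f8a, dfc2114, eaed65e, fdfab58} — 14.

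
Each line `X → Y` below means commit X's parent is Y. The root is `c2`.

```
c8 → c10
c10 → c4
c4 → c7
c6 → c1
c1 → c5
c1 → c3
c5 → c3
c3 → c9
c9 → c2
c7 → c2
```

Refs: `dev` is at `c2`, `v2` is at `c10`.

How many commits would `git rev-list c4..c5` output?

Reachable from c5: {c2, c3, c5, c9}.
Reachable from c4: {c2, c4, c7}.
In c5's history but not c4's: {c3, c5, c9} — 3 commits.

3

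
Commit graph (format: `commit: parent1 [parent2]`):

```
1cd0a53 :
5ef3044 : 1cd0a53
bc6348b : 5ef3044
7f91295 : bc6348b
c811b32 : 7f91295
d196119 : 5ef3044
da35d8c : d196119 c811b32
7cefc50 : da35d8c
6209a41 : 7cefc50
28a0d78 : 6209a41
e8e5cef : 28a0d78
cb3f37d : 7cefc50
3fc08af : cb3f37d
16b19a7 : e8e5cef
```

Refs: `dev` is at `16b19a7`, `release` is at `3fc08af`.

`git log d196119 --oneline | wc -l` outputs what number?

3

Walking parent pointers from d196119: reachable set = {1cd0a53, 5ef3044, d196119}.
That is 3 commits.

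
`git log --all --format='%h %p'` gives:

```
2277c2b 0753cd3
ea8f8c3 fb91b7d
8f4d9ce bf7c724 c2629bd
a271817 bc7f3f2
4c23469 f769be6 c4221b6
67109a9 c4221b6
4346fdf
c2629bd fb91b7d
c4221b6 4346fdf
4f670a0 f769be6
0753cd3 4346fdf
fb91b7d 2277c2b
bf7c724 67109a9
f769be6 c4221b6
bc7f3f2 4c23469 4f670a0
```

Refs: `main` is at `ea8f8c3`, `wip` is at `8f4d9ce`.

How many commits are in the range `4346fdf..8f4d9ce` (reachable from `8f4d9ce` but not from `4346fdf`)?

8

Reachable from 8f4d9ce: {0753cd3, 2277c2b, 4346fdf, 67109a9, 8f4d9ce, bf7c724, c2629bd, c4221b6, fb91b7d}.
Reachable from 4346fdf: {4346fdf}.
In 8f4d9ce's history but not 4346fdf's: {0753cd3, 2277c2b, 67109a9, 8f4d9ce, bf7c724, c2629bd, c4221b6, fb91b7d} — 8 commits.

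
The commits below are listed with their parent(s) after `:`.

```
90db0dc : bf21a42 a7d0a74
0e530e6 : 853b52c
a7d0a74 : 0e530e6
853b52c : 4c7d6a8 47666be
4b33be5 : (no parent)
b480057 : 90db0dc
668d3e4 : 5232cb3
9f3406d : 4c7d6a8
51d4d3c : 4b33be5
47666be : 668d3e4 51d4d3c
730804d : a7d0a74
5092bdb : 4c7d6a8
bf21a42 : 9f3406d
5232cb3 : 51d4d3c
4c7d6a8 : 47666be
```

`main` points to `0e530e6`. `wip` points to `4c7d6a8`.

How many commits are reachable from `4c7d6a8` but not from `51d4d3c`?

4

Reachable from 4c7d6a8: {47666be, 4b33be5, 4c7d6a8, 51d4d3c, 5232cb3, 668d3e4}.
Reachable from 51d4d3c: {4b33be5, 51d4d3c}.
In 4c7d6a8's history but not 51d4d3c's: {47666be, 4c7d6a8, 5232cb3, 668d3e4} — 4 commits.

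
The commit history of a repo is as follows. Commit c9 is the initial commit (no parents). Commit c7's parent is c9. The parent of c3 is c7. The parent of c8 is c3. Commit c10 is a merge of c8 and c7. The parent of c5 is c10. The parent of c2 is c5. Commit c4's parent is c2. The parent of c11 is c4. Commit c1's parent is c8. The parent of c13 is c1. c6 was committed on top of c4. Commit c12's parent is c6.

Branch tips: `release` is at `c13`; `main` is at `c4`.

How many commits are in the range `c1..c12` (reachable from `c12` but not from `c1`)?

6

Reachable from c12: {c10, c12, c2, c3, c4, c5, c6, c7, c8, c9}.
Reachable from c1: {c1, c3, c7, c8, c9}.
In c12's history but not c1's: {c10, c12, c2, c4, c5, c6} — 6 commits.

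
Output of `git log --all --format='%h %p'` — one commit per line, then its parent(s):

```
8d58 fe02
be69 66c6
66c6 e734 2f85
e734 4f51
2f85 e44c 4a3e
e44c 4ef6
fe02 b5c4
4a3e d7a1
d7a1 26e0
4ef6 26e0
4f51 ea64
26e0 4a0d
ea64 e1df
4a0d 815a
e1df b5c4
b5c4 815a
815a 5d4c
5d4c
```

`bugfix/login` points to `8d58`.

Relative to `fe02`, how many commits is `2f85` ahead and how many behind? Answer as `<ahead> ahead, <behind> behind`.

7 ahead, 2 behind

Reachable from 2f85: {26e0, 2f85, 4a0d, 4a3e, 4ef6, 5d4c, 815a, d7a1, e44c}.
Reachable from fe02: {5d4c, 815a, b5c4, fe02}.
Only in 2f85's history (ahead): {26e0, 2f85, 4a0d, 4a3e, 4ef6, d7a1, e44c} — 7.
Only in fe02's history (behind): {b5c4, fe02} — 2.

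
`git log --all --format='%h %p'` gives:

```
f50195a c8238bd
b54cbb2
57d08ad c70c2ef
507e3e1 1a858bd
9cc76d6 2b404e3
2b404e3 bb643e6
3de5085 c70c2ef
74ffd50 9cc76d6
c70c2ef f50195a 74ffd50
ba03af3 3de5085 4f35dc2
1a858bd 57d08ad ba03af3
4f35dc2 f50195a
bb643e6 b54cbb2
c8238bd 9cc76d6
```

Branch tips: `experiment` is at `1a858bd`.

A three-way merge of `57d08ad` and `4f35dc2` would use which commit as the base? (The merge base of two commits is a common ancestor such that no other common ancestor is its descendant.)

Ancestors of 57d08ad: {2b404e3, 57d08ad, 74ffd50, 9cc76d6, b54cbb2, bb643e6, c70c2ef, c8238bd, f50195a}.
Ancestors of 4f35dc2: {2b404e3, 4f35dc2, 9cc76d6, b54cbb2, bb643e6, c8238bd, f50195a}.
Common ancestors: {2b404e3, 9cc76d6, b54cbb2, bb643e6, c8238bd, f50195a}.
Among these, f50195a is not an ancestor of any other common ancestor — it is the merge base.

f50195a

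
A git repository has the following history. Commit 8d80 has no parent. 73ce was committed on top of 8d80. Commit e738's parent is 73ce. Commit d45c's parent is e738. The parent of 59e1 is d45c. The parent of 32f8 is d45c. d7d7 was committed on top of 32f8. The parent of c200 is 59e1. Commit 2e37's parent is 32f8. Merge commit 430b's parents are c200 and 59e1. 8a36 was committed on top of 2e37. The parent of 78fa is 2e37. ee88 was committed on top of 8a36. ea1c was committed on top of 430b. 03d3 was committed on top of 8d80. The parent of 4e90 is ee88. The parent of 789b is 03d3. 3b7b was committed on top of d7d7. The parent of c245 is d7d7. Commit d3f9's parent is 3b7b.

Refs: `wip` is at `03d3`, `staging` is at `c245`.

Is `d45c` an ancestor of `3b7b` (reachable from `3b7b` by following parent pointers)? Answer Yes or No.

Ancestors of 3b7b (commits reachable by following parents): {32f8, 3b7b, 73ce, 8d80, d45c, d7d7, e738}.
d45c is in that set, so it is an ancestor of 3b7b.

Yes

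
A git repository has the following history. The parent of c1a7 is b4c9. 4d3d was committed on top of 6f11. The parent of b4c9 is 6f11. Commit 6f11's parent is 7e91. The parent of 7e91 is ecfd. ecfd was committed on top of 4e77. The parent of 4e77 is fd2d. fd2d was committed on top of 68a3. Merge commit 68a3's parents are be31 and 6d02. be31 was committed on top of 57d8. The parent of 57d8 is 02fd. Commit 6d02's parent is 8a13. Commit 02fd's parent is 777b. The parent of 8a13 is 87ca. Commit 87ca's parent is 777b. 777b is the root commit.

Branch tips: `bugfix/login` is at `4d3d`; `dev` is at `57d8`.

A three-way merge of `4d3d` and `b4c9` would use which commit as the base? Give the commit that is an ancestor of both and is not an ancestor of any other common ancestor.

Ancestors of 4d3d: {02fd, 4d3d, 4e77, 57d8, 68a3, 6d02, 6f11, 777b, 7e91, 87ca, 8a13, be31, ecfd, fd2d}.
Ancestors of b4c9: {02fd, 4e77, 57d8, 68a3, 6d02, 6f11, 777b, 7e91, 87ca, 8a13, b4c9, be31, ecfd, fd2d}.
Common ancestors: {02fd, 4e77, 57d8, 68a3, 6d02, 6f11, 777b, 7e91, 87ca, 8a13, be31, ecfd, fd2d}.
Among these, 6f11 is not an ancestor of any other common ancestor — it is the merge base.

6f11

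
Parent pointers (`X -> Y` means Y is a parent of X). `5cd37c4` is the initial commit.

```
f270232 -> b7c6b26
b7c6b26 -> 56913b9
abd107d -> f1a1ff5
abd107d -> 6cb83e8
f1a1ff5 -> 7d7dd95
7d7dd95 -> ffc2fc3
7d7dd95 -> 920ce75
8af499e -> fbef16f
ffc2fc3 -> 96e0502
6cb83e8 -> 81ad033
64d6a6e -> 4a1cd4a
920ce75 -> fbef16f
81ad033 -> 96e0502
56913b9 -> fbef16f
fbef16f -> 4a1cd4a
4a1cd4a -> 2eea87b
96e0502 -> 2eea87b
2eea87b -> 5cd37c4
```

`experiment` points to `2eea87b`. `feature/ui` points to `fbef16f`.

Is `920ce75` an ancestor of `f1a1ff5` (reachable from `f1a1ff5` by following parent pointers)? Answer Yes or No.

Yes

Ancestors of f1a1ff5 (commits reachable by following parents): {2eea87b, 4a1cd4a, 5cd37c4, 7d7dd95, 920ce75, 96e0502, f1a1ff5, fbef16f, ffc2fc3}.
920ce75 is in that set, so it is an ancestor of f1a1ff5.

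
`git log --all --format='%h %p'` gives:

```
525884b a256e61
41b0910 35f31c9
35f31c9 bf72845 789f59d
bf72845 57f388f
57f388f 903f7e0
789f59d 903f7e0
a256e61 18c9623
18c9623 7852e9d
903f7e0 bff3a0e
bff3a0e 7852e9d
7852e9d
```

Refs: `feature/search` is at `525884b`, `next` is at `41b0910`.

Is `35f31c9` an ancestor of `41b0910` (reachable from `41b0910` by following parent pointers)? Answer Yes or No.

Yes

Ancestors of 41b0910 (commits reachable by following parents): {35f31c9, 41b0910, 57f388f, 7852e9d, 789f59d, 903f7e0, bf72845, bff3a0e}.
35f31c9 is in that set, so it is an ancestor of 41b0910.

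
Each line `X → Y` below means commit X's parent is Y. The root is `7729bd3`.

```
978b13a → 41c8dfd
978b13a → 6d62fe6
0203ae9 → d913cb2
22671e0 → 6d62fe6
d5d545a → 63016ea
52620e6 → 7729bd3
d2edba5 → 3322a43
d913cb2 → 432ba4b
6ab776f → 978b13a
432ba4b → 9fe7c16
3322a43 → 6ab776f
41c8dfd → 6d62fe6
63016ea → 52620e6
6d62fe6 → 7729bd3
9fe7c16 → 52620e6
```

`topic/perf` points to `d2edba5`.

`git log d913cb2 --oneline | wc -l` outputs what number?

Walking parent pointers from d913cb2: reachable set = {432ba4b, 52620e6, 7729bd3, 9fe7c16, d913cb2}.
That is 5 commits.

5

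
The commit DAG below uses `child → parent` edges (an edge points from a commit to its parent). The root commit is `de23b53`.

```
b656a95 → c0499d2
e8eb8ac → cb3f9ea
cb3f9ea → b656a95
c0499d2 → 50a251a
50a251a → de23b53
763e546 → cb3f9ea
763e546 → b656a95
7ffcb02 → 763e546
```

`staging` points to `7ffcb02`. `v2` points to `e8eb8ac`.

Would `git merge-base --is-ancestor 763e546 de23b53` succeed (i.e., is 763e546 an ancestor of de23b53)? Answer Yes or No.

No

Ancestors of de23b53: {de23b53}.
763e546 is not in that set, so it is not an ancestor of de23b53.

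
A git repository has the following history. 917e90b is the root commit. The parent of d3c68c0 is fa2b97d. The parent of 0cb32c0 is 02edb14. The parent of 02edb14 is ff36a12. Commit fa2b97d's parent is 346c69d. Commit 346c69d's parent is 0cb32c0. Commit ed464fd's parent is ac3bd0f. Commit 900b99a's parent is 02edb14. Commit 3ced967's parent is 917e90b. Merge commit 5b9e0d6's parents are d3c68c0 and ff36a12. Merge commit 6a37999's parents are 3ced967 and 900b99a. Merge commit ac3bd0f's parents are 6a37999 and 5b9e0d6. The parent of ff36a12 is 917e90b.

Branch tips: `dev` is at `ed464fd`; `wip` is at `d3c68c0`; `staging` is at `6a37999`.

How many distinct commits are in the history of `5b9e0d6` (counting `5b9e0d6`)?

8

Walking parent pointers from 5b9e0d6: reachable set = {02edb14, 0cb32c0, 346c69d, 5b9e0d6, 917e90b, d3c68c0, fa2b97d, ff36a12}.
That is 8 commits.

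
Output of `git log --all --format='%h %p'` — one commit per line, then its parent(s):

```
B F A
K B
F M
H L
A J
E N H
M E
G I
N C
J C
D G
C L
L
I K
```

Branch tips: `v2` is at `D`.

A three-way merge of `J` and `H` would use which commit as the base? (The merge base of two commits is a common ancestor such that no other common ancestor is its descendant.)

L

Ancestors of J: {C, J, L}.
Ancestors of H: {H, L}.
Common ancestors: {L}.
The only common ancestor is L, so it is the merge base.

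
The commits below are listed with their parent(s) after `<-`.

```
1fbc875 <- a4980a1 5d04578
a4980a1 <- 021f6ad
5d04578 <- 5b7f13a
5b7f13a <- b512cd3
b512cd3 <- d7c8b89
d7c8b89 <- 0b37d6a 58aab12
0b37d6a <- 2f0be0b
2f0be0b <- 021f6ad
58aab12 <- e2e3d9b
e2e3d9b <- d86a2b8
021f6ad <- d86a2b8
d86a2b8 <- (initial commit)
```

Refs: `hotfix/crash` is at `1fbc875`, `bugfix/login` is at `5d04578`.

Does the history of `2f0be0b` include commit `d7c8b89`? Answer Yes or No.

Ancestors of 2f0be0b: {021f6ad, 2f0be0b, d86a2b8}.
d7c8b89 is not in that set, so it is not an ancestor of 2f0be0b.

No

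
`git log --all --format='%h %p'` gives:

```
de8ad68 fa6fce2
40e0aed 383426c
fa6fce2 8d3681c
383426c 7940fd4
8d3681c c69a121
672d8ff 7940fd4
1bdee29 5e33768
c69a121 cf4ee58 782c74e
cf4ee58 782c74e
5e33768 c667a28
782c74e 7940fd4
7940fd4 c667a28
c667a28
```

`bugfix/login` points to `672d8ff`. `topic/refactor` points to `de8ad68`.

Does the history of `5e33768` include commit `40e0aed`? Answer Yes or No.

No

Ancestors of 5e33768: {5e33768, c667a28}.
40e0aed is not in that set, so it is not an ancestor of 5e33768.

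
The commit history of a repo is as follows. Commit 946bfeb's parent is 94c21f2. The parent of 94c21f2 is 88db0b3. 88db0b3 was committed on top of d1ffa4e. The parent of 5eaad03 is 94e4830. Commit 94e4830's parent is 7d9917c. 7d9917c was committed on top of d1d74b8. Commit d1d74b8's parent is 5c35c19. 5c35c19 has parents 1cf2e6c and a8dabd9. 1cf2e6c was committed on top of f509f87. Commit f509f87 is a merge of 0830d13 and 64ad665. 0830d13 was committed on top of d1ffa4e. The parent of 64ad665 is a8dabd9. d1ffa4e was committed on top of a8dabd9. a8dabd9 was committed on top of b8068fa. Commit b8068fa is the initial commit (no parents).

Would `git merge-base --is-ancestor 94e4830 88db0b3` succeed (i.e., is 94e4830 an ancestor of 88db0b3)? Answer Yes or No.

No

Ancestors of 88db0b3: {88db0b3, a8dabd9, b8068fa, d1ffa4e}.
94e4830 is not in that set, so it is not an ancestor of 88db0b3.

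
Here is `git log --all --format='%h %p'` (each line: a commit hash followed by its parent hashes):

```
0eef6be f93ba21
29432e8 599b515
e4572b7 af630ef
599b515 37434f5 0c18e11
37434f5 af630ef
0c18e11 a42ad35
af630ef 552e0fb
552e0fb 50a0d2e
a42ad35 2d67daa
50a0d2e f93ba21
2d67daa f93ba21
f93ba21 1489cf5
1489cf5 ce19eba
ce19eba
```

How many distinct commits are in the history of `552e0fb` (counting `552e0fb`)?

5

Walking parent pointers from 552e0fb: reachable set = {1489cf5, 50a0d2e, 552e0fb, ce19eba, f93ba21}.
That is 5 commits.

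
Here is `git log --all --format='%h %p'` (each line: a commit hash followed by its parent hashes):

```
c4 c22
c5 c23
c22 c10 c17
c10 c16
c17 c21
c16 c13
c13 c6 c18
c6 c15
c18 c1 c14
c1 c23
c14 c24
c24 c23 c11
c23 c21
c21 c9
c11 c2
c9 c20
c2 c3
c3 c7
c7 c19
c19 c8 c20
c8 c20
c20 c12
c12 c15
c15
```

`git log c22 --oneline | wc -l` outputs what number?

22

Walking parent pointers from c22: reachable set = {c1, c10, c11, c12, c13, c14, c15, c16, c17, c18, c19, c2, c20, c21, c22, c23, c24, c3, c6, c7, c8, c9}.
That is 22 commits.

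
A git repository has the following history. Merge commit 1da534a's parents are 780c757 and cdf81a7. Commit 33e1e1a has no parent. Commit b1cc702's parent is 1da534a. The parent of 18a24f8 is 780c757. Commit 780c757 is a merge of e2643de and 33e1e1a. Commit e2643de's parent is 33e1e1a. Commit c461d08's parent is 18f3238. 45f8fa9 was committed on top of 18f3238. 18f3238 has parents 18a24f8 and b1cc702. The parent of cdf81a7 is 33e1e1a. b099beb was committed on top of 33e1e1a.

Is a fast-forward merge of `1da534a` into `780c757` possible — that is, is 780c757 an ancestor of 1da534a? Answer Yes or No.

Yes

A fast-forward from 780c757 to 1da534a is possible iff 780c757 is an ancestor of 1da534a.
Ancestors of 1da534a: {1da534a, 33e1e1a, 780c757, cdf81a7, e2643de}.
780c757 is among them, so fast-forward is possible.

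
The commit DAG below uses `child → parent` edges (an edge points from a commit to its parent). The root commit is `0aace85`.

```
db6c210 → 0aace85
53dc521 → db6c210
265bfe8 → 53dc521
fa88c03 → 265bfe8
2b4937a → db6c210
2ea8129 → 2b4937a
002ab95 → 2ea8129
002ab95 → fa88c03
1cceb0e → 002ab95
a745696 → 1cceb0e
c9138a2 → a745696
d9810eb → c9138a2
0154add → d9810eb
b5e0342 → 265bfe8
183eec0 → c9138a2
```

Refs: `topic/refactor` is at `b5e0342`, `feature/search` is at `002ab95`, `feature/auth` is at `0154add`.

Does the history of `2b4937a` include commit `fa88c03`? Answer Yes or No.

No

Ancestors of 2b4937a: {0aace85, 2b4937a, db6c210}.
fa88c03 is not in that set, so it is not an ancestor of 2b4937a.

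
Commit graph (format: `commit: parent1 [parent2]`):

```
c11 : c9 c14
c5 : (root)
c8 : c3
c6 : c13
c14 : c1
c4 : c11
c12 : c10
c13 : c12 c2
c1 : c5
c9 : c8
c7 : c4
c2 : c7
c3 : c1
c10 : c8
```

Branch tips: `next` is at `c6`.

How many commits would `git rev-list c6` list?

Walking parent pointers from c6: reachable set = {c1, c10, c11, c12, c13, c14, c2, c3, c4, c5, c6, c7, c8, c9}.
That is 14 commits.

14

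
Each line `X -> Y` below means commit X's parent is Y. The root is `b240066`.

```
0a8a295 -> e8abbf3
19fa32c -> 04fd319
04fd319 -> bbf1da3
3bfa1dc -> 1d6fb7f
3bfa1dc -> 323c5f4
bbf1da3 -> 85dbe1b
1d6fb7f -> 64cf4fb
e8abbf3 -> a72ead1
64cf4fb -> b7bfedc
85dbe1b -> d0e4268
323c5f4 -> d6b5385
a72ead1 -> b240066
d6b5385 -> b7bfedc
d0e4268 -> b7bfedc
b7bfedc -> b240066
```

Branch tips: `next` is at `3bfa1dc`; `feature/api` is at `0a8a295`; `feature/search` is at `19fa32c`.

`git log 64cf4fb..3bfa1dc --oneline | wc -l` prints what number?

4

Reachable from 3bfa1dc: {1d6fb7f, 323c5f4, 3bfa1dc, 64cf4fb, b240066, b7bfedc, d6b5385}.
Reachable from 64cf4fb: {64cf4fb, b240066, b7bfedc}.
In 3bfa1dc's history but not 64cf4fb's: {1d6fb7f, 323c5f4, 3bfa1dc, d6b5385} — 4 commits.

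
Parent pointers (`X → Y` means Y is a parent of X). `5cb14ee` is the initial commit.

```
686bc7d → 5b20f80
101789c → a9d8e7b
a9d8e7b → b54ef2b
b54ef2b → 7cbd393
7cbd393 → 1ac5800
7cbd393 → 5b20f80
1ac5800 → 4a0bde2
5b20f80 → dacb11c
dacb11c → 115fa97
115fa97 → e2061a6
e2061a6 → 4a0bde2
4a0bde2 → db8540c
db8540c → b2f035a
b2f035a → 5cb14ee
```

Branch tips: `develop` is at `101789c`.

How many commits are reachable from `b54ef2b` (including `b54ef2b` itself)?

11

Walking parent pointers from b54ef2b: reachable set = {115fa97, 1ac5800, 4a0bde2, 5b20f80, 5cb14ee, 7cbd393, b2f035a, b54ef2b, dacb11c, db8540c, e2061a6}.
That is 11 commits.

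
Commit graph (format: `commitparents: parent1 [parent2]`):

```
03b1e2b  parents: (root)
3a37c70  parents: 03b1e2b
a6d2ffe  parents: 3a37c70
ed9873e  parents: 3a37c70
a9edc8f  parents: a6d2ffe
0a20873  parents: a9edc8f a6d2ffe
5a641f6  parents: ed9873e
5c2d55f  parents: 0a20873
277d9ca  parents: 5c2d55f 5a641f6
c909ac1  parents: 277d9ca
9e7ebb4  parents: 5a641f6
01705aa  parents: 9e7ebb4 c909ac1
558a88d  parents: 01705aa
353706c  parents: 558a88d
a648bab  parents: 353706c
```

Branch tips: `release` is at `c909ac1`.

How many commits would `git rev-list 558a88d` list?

13

Walking parent pointers from 558a88d: reachable set = {01705aa, 03b1e2b, 0a20873, 277d9ca, 3a37c70, 558a88d, 5a641f6, 5c2d55f, 9e7ebb4, a6d2ffe, a9edc8f, c909ac1, ed9873e}.
That is 13 commits.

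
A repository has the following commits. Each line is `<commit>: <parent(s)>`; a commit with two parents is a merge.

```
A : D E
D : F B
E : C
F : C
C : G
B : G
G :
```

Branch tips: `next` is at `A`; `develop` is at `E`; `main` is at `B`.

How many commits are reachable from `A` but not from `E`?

4

Reachable from A: {A, B, C, D, E, F, G}.
Reachable from E: {C, E, G}.
In A's history but not E's: {A, B, D, F} — 4 commits.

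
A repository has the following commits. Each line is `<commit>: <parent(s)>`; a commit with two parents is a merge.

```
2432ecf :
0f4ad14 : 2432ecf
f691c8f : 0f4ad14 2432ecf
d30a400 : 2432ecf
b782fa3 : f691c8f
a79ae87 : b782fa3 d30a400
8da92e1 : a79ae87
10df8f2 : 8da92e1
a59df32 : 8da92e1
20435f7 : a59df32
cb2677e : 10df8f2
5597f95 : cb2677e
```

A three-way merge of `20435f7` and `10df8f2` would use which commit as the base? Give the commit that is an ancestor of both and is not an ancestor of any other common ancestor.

8da92e1

Ancestors of 20435f7: {0f4ad14, 20435f7, 2432ecf, 8da92e1, a59df32, a79ae87, b782fa3, d30a400, f691c8f}.
Ancestors of 10df8f2: {0f4ad14, 10df8f2, 2432ecf, 8da92e1, a79ae87, b782fa3, d30a400, f691c8f}.
Common ancestors: {0f4ad14, 2432ecf, 8da92e1, a79ae87, b782fa3, d30a400, f691c8f}.
Among these, 8da92e1 is not an ancestor of any other common ancestor — it is the merge base.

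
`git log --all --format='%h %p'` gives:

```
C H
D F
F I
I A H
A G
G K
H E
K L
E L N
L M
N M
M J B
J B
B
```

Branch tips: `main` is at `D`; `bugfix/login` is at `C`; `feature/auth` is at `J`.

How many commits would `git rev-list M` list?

3

Walking parent pointers from M: reachable set = {B, J, M}.
That is 3 commits.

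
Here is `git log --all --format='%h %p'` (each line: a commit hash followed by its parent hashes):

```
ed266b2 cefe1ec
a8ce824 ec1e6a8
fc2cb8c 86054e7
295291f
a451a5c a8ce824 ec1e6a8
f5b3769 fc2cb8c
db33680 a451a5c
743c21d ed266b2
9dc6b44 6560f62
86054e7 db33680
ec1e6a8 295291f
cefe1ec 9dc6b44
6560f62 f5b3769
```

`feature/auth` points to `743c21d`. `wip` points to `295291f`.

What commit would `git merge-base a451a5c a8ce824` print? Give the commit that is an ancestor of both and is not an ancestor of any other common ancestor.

a8ce824

Ancestors of a451a5c: {295291f, a451a5c, a8ce824, ec1e6a8}.
Ancestors of a8ce824: {295291f, a8ce824, ec1e6a8}.
Common ancestors: {295291f, a8ce824, ec1e6a8}.
Among these, a8ce824 is not an ancestor of any other common ancestor — it is the merge base.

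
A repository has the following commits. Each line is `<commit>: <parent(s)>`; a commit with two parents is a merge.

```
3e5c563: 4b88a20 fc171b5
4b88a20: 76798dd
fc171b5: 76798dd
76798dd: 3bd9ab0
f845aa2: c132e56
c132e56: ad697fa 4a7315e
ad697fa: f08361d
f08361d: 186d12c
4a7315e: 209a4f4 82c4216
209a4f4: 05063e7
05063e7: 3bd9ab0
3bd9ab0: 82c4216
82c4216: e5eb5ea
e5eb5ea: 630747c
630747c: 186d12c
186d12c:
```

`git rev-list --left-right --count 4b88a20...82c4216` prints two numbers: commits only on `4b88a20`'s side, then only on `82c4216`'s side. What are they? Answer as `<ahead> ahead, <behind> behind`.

3 ahead, 0 behind

Reachable from 4b88a20: {186d12c, 3bd9ab0, 4b88a20, 630747c, 76798dd, 82c4216, e5eb5ea}.
Reachable from 82c4216: {186d12c, 630747c, 82c4216, e5eb5ea}.
Only in 4b88a20's history (ahead): {3bd9ab0, 4b88a20, 76798dd} — 3.
Only in 82c4216's history (behind): {} — 0.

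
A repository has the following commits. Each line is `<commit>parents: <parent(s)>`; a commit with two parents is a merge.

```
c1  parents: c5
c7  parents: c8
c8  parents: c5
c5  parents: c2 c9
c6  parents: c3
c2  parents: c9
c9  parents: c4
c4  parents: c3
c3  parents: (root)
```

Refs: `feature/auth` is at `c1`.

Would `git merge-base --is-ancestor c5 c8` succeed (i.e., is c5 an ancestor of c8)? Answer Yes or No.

Ancestors of c8 (commits reachable by following parents): {c2, c3, c4, c5, c8, c9}.
c5 is in that set, so it is an ancestor of c8.

Yes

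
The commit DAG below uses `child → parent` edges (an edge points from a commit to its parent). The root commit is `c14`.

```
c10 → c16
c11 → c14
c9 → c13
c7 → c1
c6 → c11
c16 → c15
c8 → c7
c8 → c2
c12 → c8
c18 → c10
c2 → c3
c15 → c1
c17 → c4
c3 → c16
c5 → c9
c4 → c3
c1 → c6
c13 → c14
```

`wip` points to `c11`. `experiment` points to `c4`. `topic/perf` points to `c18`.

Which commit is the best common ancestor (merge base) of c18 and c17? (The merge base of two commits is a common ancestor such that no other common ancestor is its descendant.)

Ancestors of c18: {c1, c10, c11, c14, c15, c16, c18, c6}.
Ancestors of c17: {c1, c11, c14, c15, c16, c17, c3, c4, c6}.
Common ancestors: {c1, c11, c14, c15, c16, c6}.
Among these, c16 is not an ancestor of any other common ancestor — it is the merge base.

c16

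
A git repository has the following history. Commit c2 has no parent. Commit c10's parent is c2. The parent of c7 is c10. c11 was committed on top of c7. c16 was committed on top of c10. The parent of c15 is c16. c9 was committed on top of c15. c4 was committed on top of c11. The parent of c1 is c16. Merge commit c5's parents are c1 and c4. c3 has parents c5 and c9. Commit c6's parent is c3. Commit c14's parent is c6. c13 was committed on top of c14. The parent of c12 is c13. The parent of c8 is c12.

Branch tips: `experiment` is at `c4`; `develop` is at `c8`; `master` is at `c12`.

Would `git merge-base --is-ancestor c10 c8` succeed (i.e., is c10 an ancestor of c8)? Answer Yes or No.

Ancestors of c8 (commits reachable by following parents): {c1, c10, c11, c12, c13, c14, c15, c16, c2, c3, c4, c5, c6, c7, c8, c9}.
c10 is in that set, so it is an ancestor of c8.

Yes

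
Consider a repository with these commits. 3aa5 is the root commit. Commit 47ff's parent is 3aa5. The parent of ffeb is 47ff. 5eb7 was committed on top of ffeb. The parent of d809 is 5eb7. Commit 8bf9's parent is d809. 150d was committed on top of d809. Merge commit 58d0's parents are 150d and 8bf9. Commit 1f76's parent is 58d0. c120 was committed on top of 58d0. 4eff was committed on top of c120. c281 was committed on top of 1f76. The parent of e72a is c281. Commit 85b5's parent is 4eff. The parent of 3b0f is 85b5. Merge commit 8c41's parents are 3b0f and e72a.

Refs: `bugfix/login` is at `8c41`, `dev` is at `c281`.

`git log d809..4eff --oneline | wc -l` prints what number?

5

Reachable from 4eff: {150d, 3aa5, 47ff, 4eff, 58d0, 5eb7, 8bf9, c120, d809, ffeb}.
Reachable from d809: {3aa5, 47ff, 5eb7, d809, ffeb}.
In 4eff's history but not d809's: {150d, 4eff, 58d0, 8bf9, c120} — 5 commits.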